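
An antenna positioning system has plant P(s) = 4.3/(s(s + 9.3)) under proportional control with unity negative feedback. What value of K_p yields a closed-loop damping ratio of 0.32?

K_p = 49.1

Closed-loop characteristic equation: s² + 9.3s + K_p·4.3 = 0.
So ω_n = √(4.3K_p) and 2ζω_n = 9.3, giving ζ = 9.3/(2√(4.3K_p)).
Setting ζ = 0.32: √(4.3K_p) = 9.3/(2·0.32) = 14.53, so K_p = 211.2/4.3 = 49.1.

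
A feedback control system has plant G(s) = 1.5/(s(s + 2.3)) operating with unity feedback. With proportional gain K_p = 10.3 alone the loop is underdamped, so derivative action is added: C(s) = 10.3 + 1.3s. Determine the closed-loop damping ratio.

ζ = 0.541

Forward path: (10.3 + 1.3s)·1.5/(s(s+2.3)). The closed-loop characteristic equation is s² + (2.3 + 1.5·1.3)s + 1.5·10.3 = 0.
That is s² + 4.25s + 15.45 = 0, so ω_n = 3.931 rad/s and ζ = 4.25/(2·3.931) = 0.5406.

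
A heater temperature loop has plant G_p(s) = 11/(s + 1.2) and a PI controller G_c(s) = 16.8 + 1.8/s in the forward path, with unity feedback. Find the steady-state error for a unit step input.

The open loop G_c(s)G_p(s) has a pole at the origin (type 1), so the static position error constant is infinite and e_ss = 1/(1+∞) = 0.

0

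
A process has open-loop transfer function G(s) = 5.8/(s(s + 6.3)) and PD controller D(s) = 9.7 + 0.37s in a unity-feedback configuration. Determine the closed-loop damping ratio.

Forward path: (9.7 + 0.37s)·5.8/(s(s+6.3)). The closed-loop characteristic equation is s² + (6.3 + 5.8·0.37)s + 5.8·9.7 = 0.
That is s² + 8.446s + 56.26 = 0, so ω_n = 7.501 rad/s and ζ = 8.446/(2·7.501) = 0.563.

ζ = 0.563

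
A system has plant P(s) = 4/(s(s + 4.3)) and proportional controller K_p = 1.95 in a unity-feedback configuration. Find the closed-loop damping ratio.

ζ = 0.77

The closed-loop denominator is s(s+4.3) + 1.95·4 = s² + 4.3s + 7.8.
Matching s² + 2ζω_n s + ω_n²: ω_n = √7.8 = 2.793 rad/s and 2ζω_n = 4.3, so ζ = 4.3/(2·2.793) = 0.77.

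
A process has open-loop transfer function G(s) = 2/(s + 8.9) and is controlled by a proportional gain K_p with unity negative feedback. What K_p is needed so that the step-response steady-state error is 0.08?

K_p = 51.2

Steady-state error for a unit step on this type-0 loop is 1/(1 + K_p·G(0)).
G(0) = 0.2247. Require 1/(1 + K_p·0.2247) = 0.08, so 1 + 0.2247·K_p = 12.5.
K_p = (12.5 − 1)/0.2247 = 51.2.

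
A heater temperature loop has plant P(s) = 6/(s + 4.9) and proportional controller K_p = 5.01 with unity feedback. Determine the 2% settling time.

Closed-loop transfer function: T(s) = K_p·P(s)/(1 + K_p·P(s)) = 30.06/(s + 4.9 + 30.06) = 30.06/(s + 34.96).
Time constant τ = 1/34.96 = 0.0286 s, so the 2% settling time is about 4τ = 0.114 s.

T_s ≈ 0.114 s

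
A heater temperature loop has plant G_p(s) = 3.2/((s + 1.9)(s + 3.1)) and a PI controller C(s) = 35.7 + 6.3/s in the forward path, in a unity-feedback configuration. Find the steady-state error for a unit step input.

0

The open loop C(s)G_p(s) has a pole at the origin (type 1), so the static position error constant is infinite and e_ss = 1/(1+∞) = 0.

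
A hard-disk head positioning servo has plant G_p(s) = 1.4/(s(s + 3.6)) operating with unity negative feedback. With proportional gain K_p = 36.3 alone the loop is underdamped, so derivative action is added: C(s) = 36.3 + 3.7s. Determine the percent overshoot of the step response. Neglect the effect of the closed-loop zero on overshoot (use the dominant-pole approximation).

Forward path: (36.3 + 3.7s)·1.4/(s(s+3.6)). The closed-loop characteristic equation is s² + (3.6 + 1.4·3.7)s + 1.4·36.3 = 0.
That is s² + 8.78s + 50.82 = 0, so ω_n = 7.129 rad/s and ζ = 8.78/(2·7.129) = 0.6158.
%OS = 100·exp(−πζ/√(1−ζ²)) = 8.58%.

8.58%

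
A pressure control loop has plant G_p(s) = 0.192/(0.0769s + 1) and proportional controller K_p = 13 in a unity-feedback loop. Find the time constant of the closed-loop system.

τ = 0.022 s

Closed loop: T(s) = K_p·G_p/(1+K_p·G_p) = 2.496/(0.0769s + 1 + 2.496), with pole at s = −(1 + 2.496)/0.0769 = −45.46.
Closed-loop time constant τ = 1/45.46 = 0.022 s.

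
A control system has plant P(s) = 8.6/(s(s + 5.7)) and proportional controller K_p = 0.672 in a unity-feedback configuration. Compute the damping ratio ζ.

1 + K_p·P(s) = 0 gives s² + 5.7s + 5.779 = 0.
Matching s² + 2ζω_n s + ω_n²: ω_n = √5.779 = 2.404 rad/s and 2ζω_n = 5.7, so ζ = 5.7/(2·2.404) = 1.19.

ζ = 1.19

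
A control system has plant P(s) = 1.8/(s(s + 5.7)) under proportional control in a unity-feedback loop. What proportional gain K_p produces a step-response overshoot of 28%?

K_p = 32

From %OS = 100·exp(−πζ/√(1−ζ²)) = 28%, ζ = −ln(0.28)/√(π²+ln²(0.28)) = 0.3755.
Characteristic equation s² + 5.7s + 1.8K_p = 0 gives ζ = 5.7/(2√(1.8K_p)).
Setting ζ = 0.3755: √(1.8K_p) = 5.7/(2·0.3755) = 7.589, so K_p = 57.59/1.8 = 32.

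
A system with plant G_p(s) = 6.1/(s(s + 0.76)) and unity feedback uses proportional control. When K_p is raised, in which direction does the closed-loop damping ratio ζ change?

ζ = 0.76/(2√(6.1K_p)); increasing K_p raises the denominator, so ζ falls.

decrease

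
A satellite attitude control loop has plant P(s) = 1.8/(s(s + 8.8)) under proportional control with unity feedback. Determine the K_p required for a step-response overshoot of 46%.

From %OS = 100·exp(−πζ/√(1−ζ²)) = 46%, ζ = −ln(0.46)/√(π²+ln²(0.46)) = 0.24.
Characteristic equation s² + 8.8s + 1.8K_p = 0 gives ζ = 8.8/(2√(1.8K_p)).
Setting ζ = 0.24: √(1.8K_p) = 8.8/(2·0.24) = 18.34, so K_p = 336.2/1.8 = 187.

K_p = 187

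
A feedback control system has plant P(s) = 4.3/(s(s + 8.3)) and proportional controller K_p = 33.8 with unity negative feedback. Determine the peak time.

The closed-loop denominator s² + 8.3s + 145.3 gives ω_n = √145.3 = 12.06 and ζ = 8.3/(2ω_n) = 0.3442.
Damped frequency ω_d = ω_n√(1−ζ²) = 11.32 rad/s, so peak time T_p = π/ω_d = 0.278 s.

T_p = 0.278 s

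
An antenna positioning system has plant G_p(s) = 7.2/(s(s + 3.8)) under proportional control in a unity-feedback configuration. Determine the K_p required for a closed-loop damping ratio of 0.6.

Closed-loop characteristic equation: s² + 3.8s + K_p·7.2 = 0.
So ω_n = √(7.2K_p) and 2ζω_n = 3.8, giving ζ = 3.8/(2√(7.2K_p)).
Setting ζ = 0.6: √(7.2K_p) = 3.8/(2·0.6) = 3.167, so K_p = 10.03/7.2 = 1.39.

K_p = 1.39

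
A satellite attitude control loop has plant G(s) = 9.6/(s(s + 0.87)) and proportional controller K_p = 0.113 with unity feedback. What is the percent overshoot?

23.6%

Closed-loop characteristic equation: s² + 0.87s + 1.085 = 0, so ω_n = 1.042 rad/s and ζ = 0.87/(2·1.042) = 0.4177.
%OS = 100·exp(−πζ/√(1−ζ²)) = 100·exp(−π·0.4177/√0.8256) = 23.6%.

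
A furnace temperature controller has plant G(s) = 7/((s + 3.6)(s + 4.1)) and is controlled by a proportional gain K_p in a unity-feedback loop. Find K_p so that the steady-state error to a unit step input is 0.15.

Steady-state error for a unit step on this type-0 loop is 1/(1 + K_p·G(0)).
G(0) = 0.4743. Require 1/(1 + K_p·0.4743) = 0.15, so 1 + 0.4743·K_p = 6.667.
K_p = (6.667 − 1)/0.4743 = 11.9.

K_p = 11.9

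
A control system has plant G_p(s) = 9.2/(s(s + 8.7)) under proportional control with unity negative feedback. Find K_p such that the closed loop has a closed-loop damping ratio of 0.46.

Closed-loop characteristic equation: s² + 8.7s + K_p·9.2 = 0.
So ω_n = √(9.2K_p) and 2ζω_n = 8.7, giving ζ = 8.7/(2√(9.2K_p)).
Setting ζ = 0.46: √(9.2K_p) = 8.7/(2·0.46) = 9.457, so K_p = 89.43/9.2 = 9.72.

K_p = 9.72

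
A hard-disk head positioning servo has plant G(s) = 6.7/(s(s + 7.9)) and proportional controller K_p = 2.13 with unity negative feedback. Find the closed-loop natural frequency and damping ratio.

With unity feedback the closed-loop characteristic equation is s² + 7.9s + 2.13·6.7 = s² + 7.9s + 14.27 = 0.
Matching s² + 2ζω_n s + ω_n²: ω_n = √14.27 = 3.778 rad/s and 2ζω_n = 7.9, so ζ = 7.9/(2·3.778) = 1.05.

ω_n = 3.78 rad/s, ζ = 1.05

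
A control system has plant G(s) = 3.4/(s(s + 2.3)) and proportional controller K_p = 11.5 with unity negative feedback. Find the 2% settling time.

Closed-loop characteristic equation: s² + 2.3s + 39.1 = 0, so ω_n = 6.253 rad/s and ζ = 2.3/(2·6.253) = 0.1839.
2% settling time T_s ≈ 4/(ζω_n) = 4/1.15 = 3.48 s.

T_s ≈ 3.48 s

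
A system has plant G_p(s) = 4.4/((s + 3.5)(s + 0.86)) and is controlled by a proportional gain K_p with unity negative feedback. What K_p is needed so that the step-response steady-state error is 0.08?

The loop is type 0, so e_ss(step) = 1/(1 + K_pos) with K_pos = K_p·G_p(0).
G_p(0) = 1.462. Require 1/(1 + K_p·1.462) = 0.08, so 1 + 1.462·K_p = 12.5.
K_p = (12.5 − 1)/1.462 = 7.87.

K_p = 7.87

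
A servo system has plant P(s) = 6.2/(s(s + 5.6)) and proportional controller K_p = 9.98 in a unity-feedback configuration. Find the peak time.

T_p = 0.427 s

The closed-loop denominator s² + 5.6s + 61.88 gives ω_n = √61.88 = 7.866 and ζ = 5.6/(2ω_n) = 0.356.
Damped frequency ω_d = ω_n√(1−ζ²) = 7.351 rad/s, so peak time T_p = π/ω_d = 0.427 s.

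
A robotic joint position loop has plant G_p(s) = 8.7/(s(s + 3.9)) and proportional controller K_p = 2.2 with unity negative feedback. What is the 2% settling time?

The closed-loop denominator s² + 3.9s + 19.14 gives ω_n = √19.14 = 4.375 and ζ = 3.9/(2ω_n) = 0.4457.
2% settling time T_s ≈ 4/(ζω_n) = 4/1.95 = 2.05 s.

T_s ≈ 2.05 s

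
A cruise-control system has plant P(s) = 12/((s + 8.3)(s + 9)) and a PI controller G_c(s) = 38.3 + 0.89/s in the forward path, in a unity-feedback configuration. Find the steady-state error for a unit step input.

0

The open loop G_c(s)P(s) has a pole at the origin (type 1), so the static position error constant is infinite and e_ss = 1/(1+∞) = 0.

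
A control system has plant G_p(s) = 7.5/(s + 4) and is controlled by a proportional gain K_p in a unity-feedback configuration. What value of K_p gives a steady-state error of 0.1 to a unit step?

K_p = 4.8

The loop is type 0, so e_ss(step) = 1/(1 + K_pos) with K_pos = K_p·G_p(0).
G_p(0) = 1.875. Require 1/(1 + K_p·1.875) = 0.1, so 1 + 1.875·K_p = 10.
K_p = (10 − 1)/1.875 = 4.8.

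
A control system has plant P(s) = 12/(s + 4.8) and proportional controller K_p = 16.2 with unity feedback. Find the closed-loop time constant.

τ = 0.00502 s

Closed-loop transfer function: T(s) = K_p·P(s)/(1 + K_p·P(s)) = 194.4/(s + 4.8 + 194.4) = 194.4/(s + 199.2).
Time constant τ = 1/199.2 = 0.00502 s.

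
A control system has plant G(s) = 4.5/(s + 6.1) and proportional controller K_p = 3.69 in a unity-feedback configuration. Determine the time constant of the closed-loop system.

Closed-loop transfer function: T(s) = K_p·G(s)/(1 + K_p·G(s)) = 16.61/(s + 6.1 + 16.61) = 16.61/(s + 22.7).
Time constant τ = 1/22.7 = 0.044 s.

τ = 0.044 s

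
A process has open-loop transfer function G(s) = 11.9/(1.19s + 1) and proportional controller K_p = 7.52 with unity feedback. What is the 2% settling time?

Closed loop: T(s) = K_p·G/(1+K_p·G) = 89.49/(1.19s + 1 + 89.49), with pole at s = −(1 + 89.49)/1.19 = −76.04.
τ = 1/76.04 = 0.01315 s, so 2% settling time ≈ 4τ = 0.0526 s.

T_s ≈ 0.0526 s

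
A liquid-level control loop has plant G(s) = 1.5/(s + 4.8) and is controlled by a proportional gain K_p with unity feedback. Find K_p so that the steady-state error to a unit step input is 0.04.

For a type-0 loop with proportional control, e_ss = 1/(1 + K_p·G(0)).
G(0) = 0.3125. Require 1/(1 + K_p·0.3125) = 0.04, so 1 + 0.3125·K_p = 25.
K_p = (25 − 1)/0.3125 = 76.8.

K_p = 76.8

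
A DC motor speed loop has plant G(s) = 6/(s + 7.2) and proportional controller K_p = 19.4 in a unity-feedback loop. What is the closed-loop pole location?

Closed-loop transfer function: T(s) = K_p·G(s)/(1 + K_p·G(s)) = 116.4/(s + 7.2 + 116.4) = 116.4/(s + 123.6).
The closed-loop pole is at s = −123.6.

s = -123.6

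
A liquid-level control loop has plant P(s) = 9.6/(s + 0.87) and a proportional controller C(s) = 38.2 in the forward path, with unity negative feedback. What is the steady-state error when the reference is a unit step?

The loop is type 0. Static position error constant K_pos = C(0)·P(0) = 38.2·11.03 = 421.5.
Steady-state error to a unit step: e_ss = 1/(1+K_pos) = 1/422.5 = 0.00237.

0.00237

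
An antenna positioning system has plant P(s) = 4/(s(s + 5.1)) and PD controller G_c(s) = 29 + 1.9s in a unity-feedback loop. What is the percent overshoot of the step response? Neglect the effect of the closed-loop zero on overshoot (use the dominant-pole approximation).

Forward path: (29 + 1.9s)·4/(s(s+5.1)). The closed-loop characteristic equation is s² + (5.1 + 4·1.9)s + 4·29 = 0.
That is s² + 12.7s + 116 = 0, so ω_n = 10.77 rad/s and ζ = 12.7/(2·10.77) = 0.5896.
%OS = 100·exp(−πζ/√(1−ζ²)) = 10.1%.

10.1%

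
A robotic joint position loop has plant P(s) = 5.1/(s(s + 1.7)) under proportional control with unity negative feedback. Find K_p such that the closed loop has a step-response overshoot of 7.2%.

K_p = 0.344

From %OS = 100·exp(−πζ/√(1−ζ²)) = 7.2%, ζ = −ln(0.072)/√(π²+ln²(0.072)) = 0.6421.
Characteristic equation s² + 1.7s + 5.1K_p = 0 gives ζ = 1.7/(2√(5.1K_p)).
Setting ζ = 0.6421: √(5.1K_p) = 1.7/(2·0.6421) = 1.324, so K_p = 1.753/5.1 = 0.344.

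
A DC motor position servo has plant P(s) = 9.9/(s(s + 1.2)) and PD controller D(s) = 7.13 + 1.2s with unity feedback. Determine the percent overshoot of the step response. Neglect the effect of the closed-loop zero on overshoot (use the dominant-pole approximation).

Forward path: (7.13 + 1.2s)·9.9/(s(s+1.2)). The closed-loop characteristic equation is s² + (1.2 + 9.9·1.2)s + 9.9·7.13 = 0.
That is s² + 13.08s + 70.59 = 0, so ω_n = 8.402 rad/s and ζ = 13.08/(2·8.402) = 0.7784.
%OS = 100·exp(−πζ/√(1−ζ²)) = 2.03%.

2.03%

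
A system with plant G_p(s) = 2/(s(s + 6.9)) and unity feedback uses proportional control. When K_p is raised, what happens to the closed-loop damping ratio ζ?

decrease

ζ = 6.9/(2√(2K_p)); increasing K_p raises the denominator, so ζ falls.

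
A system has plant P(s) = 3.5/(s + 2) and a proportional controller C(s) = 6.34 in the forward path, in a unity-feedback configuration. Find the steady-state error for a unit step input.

0.0827

The loop is type 0. Static position error constant K_pos = C(0)·P(0) = 6.34·1.75 = 11.09.
Steady-state error to a unit step: e_ss = 1/(1+K_pos) = 1/12.09 = 0.0827.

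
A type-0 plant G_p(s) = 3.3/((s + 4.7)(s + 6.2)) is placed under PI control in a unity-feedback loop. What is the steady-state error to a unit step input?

The PI controller's integrator makes the forward path type 1, so e_ss to a step is zero.

0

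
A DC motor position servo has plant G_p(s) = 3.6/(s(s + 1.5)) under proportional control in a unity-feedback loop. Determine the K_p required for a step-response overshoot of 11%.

From %OS = 100·exp(−πζ/√(1−ζ²)) = 11%, ζ = −ln(0.11)/√(π²+ln²(0.11)) = 0.5749.
Characteristic equation s² + 1.5s + 3.6K_p = 0 gives ζ = 1.5/(2√(3.6K_p)).
Setting ζ = 0.5749: √(3.6K_p) = 1.5/(2·0.5749) = 1.305, so K_p = 1.702/3.6 = 0.473.

K_p = 0.473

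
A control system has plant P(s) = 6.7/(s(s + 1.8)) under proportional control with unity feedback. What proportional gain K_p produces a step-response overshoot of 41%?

K_p = 1.62

From %OS = 100·exp(−πζ/√(1−ζ²)) = 41%, ζ = −ln(0.41)/√(π²+ln²(0.41)) = 0.273.
Characteristic equation s² + 1.8s + 6.7K_p = 0 gives ζ = 1.8/(2√(6.7K_p)).
Setting ζ = 0.273: √(6.7K_p) = 1.8/(2·0.273) = 3.296, so K_p = 10.87/6.7 = 1.62.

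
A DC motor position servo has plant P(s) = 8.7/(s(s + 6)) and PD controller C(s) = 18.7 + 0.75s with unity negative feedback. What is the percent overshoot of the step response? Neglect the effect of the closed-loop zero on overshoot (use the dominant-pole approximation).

17%

Forward path: (18.7 + 0.75s)·8.7/(s(s+6)). The closed-loop characteristic equation is s² + (6 + 8.7·0.75)s + 8.7·18.7 = 0.
That is s² + 12.52s + 162.7 = 0, so ω_n = 12.75 rad/s and ζ = 12.52/(2·12.75) = 0.491.
%OS = 100·exp(−πζ/√(1−ζ²)) = 17%.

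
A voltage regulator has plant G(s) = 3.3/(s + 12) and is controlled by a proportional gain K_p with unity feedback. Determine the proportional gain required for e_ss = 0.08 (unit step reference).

K_p = 41.8

The loop is type 0, so e_ss(step) = 1/(1 + K_pos) with K_pos = K_p·G(0).
G(0) = 0.275. Require 1/(1 + K_p·0.275) = 0.08, so 1 + 0.275·K_p = 12.5.
K_p = (12.5 − 1)/0.275 = 41.8.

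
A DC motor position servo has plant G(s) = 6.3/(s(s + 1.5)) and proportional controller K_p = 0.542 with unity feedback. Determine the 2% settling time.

T_s ≈ 5.33 s

Closed-loop characteristic equation: s² + 1.5s + 3.415 = 0, so ω_n = 1.848 rad/s and ζ = 1.5/(2·1.848) = 0.4059.
2% settling time T_s ≈ 4/(ζω_n) = 4/0.75 = 5.33 s.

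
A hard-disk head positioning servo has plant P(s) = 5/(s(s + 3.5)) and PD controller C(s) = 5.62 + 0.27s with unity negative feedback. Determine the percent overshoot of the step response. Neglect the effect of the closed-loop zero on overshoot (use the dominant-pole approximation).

19.9%

Forward path: (5.62 + 0.27s)·5/(s(s+3.5)). The closed-loop characteristic equation is s² + (3.5 + 5·0.27)s + 5·5.62 = 0.
That is s² + 4.85s + 28.1 = 0, so ω_n = 5.301 rad/s and ζ = 4.85/(2·5.301) = 0.4575.
%OS = 100·exp(−πζ/√(1−ζ²)) = 19.9%.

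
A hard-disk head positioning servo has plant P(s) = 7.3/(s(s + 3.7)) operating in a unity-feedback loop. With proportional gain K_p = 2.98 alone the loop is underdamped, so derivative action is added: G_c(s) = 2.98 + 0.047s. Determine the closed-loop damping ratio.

ζ = 0.433

Forward path: (2.98 + 0.047s)·7.3/(s(s+3.7)). The closed-loop characteristic equation is s² + (3.7 + 7.3·0.047)s + 7.3·2.98 = 0.
That is s² + 4.043s + 21.75 = 0, so ω_n = 4.664 rad/s and ζ = 4.043/(2·4.664) = 0.4334.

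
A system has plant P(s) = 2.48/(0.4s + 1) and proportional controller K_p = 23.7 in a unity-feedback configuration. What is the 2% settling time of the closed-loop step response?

T_s ≈ 0.0268 s

Closed loop: T(s) = K_p·P/(1+K_p·P) = 58.78/(0.4s + 1 + 58.78), with pole at s = −(1 + 58.78)/0.4 = −149.4.
τ = 1/149.4 = 0.006692 s, so 2% settling time ≈ 4τ = 0.0268 s.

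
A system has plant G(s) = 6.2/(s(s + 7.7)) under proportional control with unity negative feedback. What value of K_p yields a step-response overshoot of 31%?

K_p = 19.6

From %OS = 100·exp(−πζ/√(1−ζ²)) = 31%, ζ = −ln(0.31)/√(π²+ln²(0.31)) = 0.3493.
Characteristic equation s² + 7.7s + 6.2K_p = 0 gives ζ = 7.7/(2√(6.2K_p)).
Setting ζ = 0.3493: √(6.2K_p) = 7.7/(2·0.3493) = 11.02, so K_p = 121.5/6.2 = 19.6.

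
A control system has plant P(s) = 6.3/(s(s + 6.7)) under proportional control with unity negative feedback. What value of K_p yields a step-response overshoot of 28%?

K_p = 12.6

From %OS = 100·exp(−πζ/√(1−ζ²)) = 28%, ζ = −ln(0.28)/√(π²+ln²(0.28)) = 0.3755.
Characteristic equation s² + 6.7s + 6.3K_p = 0 gives ζ = 6.7/(2√(6.3K_p)).
Setting ζ = 0.3755: √(6.3K_p) = 6.7/(2·0.3755) = 8.92, so K_p = 79.58/6.3 = 12.6.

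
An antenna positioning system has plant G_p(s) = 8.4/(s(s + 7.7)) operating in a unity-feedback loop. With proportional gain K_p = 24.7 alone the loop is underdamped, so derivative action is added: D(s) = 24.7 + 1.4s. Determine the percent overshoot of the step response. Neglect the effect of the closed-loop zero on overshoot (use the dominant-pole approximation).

5.62%

Forward path: (24.7 + 1.4s)·8.4/(s(s+7.7)). The closed-loop characteristic equation is s² + (7.7 + 8.4·1.4)s + 8.4·24.7 = 0.
That is s² + 19.46s + 207.5 = 0, so ω_n = 14.4 rad/s and ζ = 19.46/(2·14.4) = 0.6755.
%OS = 100·exp(−πζ/√(1−ζ²)) = 5.62%.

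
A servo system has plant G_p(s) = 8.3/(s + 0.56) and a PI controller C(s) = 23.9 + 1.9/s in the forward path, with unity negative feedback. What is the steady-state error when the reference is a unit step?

0

The open loop C(s)G_p(s) has a pole at the origin (type 1), so the static position error constant is infinite and e_ss = 1/(1+∞) = 0.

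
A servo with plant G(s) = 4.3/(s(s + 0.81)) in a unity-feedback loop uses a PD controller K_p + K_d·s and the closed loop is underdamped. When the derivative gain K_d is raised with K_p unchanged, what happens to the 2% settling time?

Characteristic equation s² + (0.81 + 4.3K_d)s + 4.3K_p = 0: raising K_d increases ζω_n = (0.81+4.3K_d)/2 while the loop stays underdamped, so T_s ≈ 4/(ζω_n) decreases.

decrease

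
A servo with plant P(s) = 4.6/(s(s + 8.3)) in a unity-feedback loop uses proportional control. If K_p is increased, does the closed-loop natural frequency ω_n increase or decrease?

increase

ω_n = √(4.6·K_p), which grows with K_p.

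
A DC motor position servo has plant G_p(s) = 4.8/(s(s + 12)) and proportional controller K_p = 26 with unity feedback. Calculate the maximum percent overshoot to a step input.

Closed-loop characteristic equation: s² + 12s + 124.8 = 0, so ω_n = 11.17 rad/s and ζ = 12/(2·11.17) = 0.5371.
%OS = 100·exp(−πζ/√(1−ζ²)) = 100·exp(−π·0.5371/√0.7115) = 13.5%.

13.5%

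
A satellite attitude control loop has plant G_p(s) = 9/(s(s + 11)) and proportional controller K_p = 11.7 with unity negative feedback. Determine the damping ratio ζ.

ζ = 0.536

The closed-loop denominator is s(s+11) + 11.7·9 = s² + 11s + 105.3.
So ω_n² = 105.3 ⇒ ω_n = 10.26 rad/s, and ζ = 11/(2ω_n) = 0.536.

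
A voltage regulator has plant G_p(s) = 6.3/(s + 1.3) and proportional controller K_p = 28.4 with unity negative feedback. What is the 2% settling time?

Closed-loop transfer function: T(s) = K_p·G_p(s)/(1 + K_p·G_p(s)) = 178.9/(s + 1.3 + 178.9) = 178.9/(s + 180.2).
Time constant τ = 1/180.2 = 0.005549 s, so the 2% settling time is about 4τ = 0.0222 s.

T_s ≈ 0.0222 s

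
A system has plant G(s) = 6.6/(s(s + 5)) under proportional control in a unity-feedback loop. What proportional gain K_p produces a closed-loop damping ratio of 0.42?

Closed-loop characteristic equation: s² + 5s + K_p·6.6 = 0.
So ω_n = √(6.6K_p) and 2ζω_n = 5, giving ζ = 5/(2√(6.6K_p)).
Setting ζ = 0.42: √(6.6K_p) = 5/(2·0.42) = 5.952, so K_p = 35.43/6.6 = 5.37.

K_p = 5.37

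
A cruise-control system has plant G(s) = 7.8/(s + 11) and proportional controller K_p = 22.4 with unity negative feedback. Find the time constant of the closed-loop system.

Closed-loop transfer function: T(s) = K_p·G(s)/(1 + K_p·G(s)) = 174.7/(s + 11 + 174.7) = 174.7/(s + 185.7).
Time constant τ = 1/185.7 = 0.00538 s.

τ = 0.00538 s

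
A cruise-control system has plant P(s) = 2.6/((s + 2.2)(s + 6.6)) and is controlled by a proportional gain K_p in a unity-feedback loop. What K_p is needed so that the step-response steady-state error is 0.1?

Steady-state error for a unit step on this type-0 loop is 1/(1 + K_p·P(0)).
P(0) = 0.1791. Require 1/(1 + K_p·0.1791) = 0.1, so 1 + 0.1791·K_p = 10.
K_p = (10 − 1)/0.1791 = 50.3.

K_p = 50.3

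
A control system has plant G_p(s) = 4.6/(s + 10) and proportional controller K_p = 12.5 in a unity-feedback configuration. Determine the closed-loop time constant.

τ = 0.0148 s

Closed-loop transfer function: T(s) = K_p·G_p(s)/(1 + K_p·G_p(s)) = 57.5/(s + 10 + 57.5) = 57.5/(s + 67.5).
Time constant τ = 1/67.5 = 0.0148 s.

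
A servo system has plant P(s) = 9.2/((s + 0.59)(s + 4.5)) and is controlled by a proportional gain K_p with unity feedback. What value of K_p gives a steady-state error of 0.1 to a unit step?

K_p = 2.6

The loop is type 0, so e_ss(step) = 1/(1 + K_pos) with K_pos = K_p·P(0).
P(0) = 3.465. Require 1/(1 + K_p·3.465) = 0.1, so 1 + 3.465·K_p = 10.
K_p = (10 − 1)/3.465 = 2.6.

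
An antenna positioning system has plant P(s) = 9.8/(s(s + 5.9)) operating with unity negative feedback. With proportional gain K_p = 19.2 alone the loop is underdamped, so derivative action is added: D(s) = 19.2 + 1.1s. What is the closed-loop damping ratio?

ζ = 0.608

Forward path: (19.2 + 1.1s)·9.8/(s(s+5.9)). The closed-loop characteristic equation is s² + (5.9 + 9.8·1.1)s + 9.8·19.2 = 0.
That is s² + 16.68s + 188.2 = 0, so ω_n = 13.72 rad/s and ζ = 16.68/(2·13.72) = 0.608.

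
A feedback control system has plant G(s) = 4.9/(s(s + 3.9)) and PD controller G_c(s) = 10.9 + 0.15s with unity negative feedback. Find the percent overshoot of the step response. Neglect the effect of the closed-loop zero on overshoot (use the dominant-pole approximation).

35%

Forward path: (10.9 + 0.15s)·4.9/(s(s+3.9)). The closed-loop characteristic equation is s² + (3.9 + 4.9·0.15)s + 4.9·10.9 = 0.
That is s² + 4.635s + 53.41 = 0, so ω_n = 7.308 rad/s and ζ = 4.635/(2·7.308) = 0.3171.
%OS = 100·exp(−πζ/√(1−ζ²)) = 35%.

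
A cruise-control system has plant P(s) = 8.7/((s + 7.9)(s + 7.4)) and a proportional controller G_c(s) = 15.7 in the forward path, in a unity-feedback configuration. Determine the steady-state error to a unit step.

The loop is type 0. Static position error constant K_pos = G_c(0)·P(0) = 15.7·0.1488 = 2.336.
Steady-state error to a unit step: e_ss = 1/(1+K_pos) = 1/3.336 = 0.3.

0.3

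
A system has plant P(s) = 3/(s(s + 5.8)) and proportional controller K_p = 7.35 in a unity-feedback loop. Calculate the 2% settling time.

T_s ≈ 1.38 s

From 1 + K_pP(s) = 0: s² + 5.8s + 22.05 = 0 ⇒ ω_n = 4.696, ζ = 0.6176.
2% settling time T_s ≈ 4/(ζω_n) = 4/2.9 = 1.38 s.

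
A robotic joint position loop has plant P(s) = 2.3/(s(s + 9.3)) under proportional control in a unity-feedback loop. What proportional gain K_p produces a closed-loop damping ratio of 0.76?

K_p = 16.3

Closed-loop characteristic equation: s² + 9.3s + K_p·2.3 = 0.
So ω_n = √(2.3K_p) and 2ζω_n = 9.3, giving ζ = 9.3/(2√(2.3K_p)).
Setting ζ = 0.76: √(2.3K_p) = 9.3/(2·0.76) = 6.118, so K_p = 37.44/2.3 = 16.3.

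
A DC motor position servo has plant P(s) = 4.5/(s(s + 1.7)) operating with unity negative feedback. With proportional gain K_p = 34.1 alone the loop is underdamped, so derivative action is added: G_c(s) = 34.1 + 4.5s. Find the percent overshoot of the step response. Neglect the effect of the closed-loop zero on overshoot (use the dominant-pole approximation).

Forward path: (34.1 + 4.5s)·4.5/(s(s+1.7)). The closed-loop characteristic equation is s² + (1.7 + 4.5·4.5)s + 4.5·34.1 = 0.
That is s² + 21.95s + 153.5 = 0, so ω_n = 12.39 rad/s and ζ = 21.95/(2·12.39) = 0.886.
%OS = 100·exp(−πζ/√(1−ζ²)) = 0.247%.

0.247%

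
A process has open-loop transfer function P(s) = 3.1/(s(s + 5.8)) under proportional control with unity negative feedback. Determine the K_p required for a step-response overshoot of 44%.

K_p = 42.4

From %OS = 100·exp(−πζ/√(1−ζ²)) = 44%, ζ = −ln(0.44)/√(π²+ln²(0.44)) = 0.2528.
Characteristic equation s² + 5.8s + 3.1K_p = 0 gives ζ = 5.8/(2√(3.1K_p)).
Setting ζ = 0.2528: √(3.1K_p) = 5.8/(2·0.2528) = 11.47, so K_p = 131.6/3.1 = 42.4.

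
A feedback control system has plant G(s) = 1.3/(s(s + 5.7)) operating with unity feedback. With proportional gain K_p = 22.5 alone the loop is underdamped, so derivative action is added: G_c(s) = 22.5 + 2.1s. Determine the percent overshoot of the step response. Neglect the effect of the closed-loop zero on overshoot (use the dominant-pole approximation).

2.01%

Forward path: (22.5 + 2.1s)·1.3/(s(s+5.7)). The closed-loop characteristic equation is s² + (5.7 + 1.3·2.1)s + 1.3·22.5 = 0.
That is s² + 8.43s + 29.25 = 0, so ω_n = 5.408 rad/s and ζ = 8.43/(2·5.408) = 0.7794.
%OS = 100·exp(−πζ/√(1−ζ²)) = 2.01%.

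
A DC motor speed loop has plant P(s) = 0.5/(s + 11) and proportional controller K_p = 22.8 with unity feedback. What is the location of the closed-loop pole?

s = -22.4

Closed-loop transfer function: T(s) = K_p·P(s)/(1 + K_p·P(s)) = 11.4/(s + 11 + 11.4) = 11.4/(s + 22.4).
The closed-loop pole is at s = −22.4.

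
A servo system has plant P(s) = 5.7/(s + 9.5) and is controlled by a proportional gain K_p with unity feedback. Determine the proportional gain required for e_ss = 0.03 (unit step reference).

K_p = 53.9

Steady-state error for a unit step on this type-0 loop is 1/(1 + K_p·P(0)).
P(0) = 0.6. Require 1/(1 + K_p·0.6) = 0.03, so 1 + 0.6·K_p = 33.33.
K_p = (33.33 − 1)/0.6 = 53.9.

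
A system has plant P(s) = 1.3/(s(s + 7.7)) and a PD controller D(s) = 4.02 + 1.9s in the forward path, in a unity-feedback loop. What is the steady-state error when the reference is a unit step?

0

The open loop D(s)P(s) has a pole at the origin (type 1), so the static position error constant is infinite and e_ss = 1/(1+∞) = 0.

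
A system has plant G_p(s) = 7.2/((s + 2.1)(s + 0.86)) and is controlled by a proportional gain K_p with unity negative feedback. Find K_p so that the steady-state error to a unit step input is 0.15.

Steady-state error for a unit step on this type-0 loop is 1/(1 + K_p·G_p(0)).
G_p(0) = 3.987. Require 1/(1 + K_p·3.987) = 0.15, so 1 + 3.987·K_p = 6.667.
K_p = (6.667 − 1)/3.987 = 1.42.

K_p = 1.42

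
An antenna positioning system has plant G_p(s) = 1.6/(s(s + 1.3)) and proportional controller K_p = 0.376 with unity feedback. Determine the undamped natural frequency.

1 + K_p·G_p(s) = 0 gives s² + 1.3s + 0.6016 = 0.
Matching s² + 2ζω_n s + ω_n²: ω_n = √0.6016 = 0.7756 rad/s and 2ζω_n = 1.3, so ζ = 1.3/(2·0.7756) = 0.838.

ω_n = 0.776 rad/s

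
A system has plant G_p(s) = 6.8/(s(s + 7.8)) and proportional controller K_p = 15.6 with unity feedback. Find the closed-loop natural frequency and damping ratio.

ω_n = 10.3 rad/s, ζ = 0.379

With unity feedback the closed-loop characteristic equation is s² + 7.8s + 15.6·6.8 = s² + 7.8s + 106.1 = 0.
Matching s² + 2ζω_n s + ω_n²: ω_n = √106.1 = 10.3 rad/s and 2ζω_n = 7.8, so ζ = 7.8/(2·10.3) = 0.379.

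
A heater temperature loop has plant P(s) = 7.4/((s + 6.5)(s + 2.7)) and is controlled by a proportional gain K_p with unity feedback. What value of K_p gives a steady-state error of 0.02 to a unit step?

K_p = 116

Steady-state error for a unit step on this type-0 loop is 1/(1 + K_p·P(0)).
P(0) = 0.4217. Require 1/(1 + K_p·0.4217) = 0.02, so 1 + 0.4217·K_p = 50.
K_p = (50 − 1)/0.4217 = 116.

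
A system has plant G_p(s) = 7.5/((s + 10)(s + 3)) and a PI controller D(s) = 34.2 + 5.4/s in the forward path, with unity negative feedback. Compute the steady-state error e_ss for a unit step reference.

0

The open loop D(s)G_p(s) has a pole at the origin (type 1), so the static position error constant is infinite and e_ss = 1/(1+∞) = 0.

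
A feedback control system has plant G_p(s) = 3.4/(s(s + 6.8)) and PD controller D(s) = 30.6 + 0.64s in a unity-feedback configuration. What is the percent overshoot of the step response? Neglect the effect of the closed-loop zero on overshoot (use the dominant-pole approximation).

21.5%

Forward path: (30.6 + 0.64s)·3.4/(s(s+6.8)). The closed-loop characteristic equation is s² + (6.8 + 3.4·0.64)s + 3.4·30.6 = 0.
That is s² + 8.976s + 104 = 0, so ω_n = 10.2 rad/s and ζ = 8.976/(2·10.2) = 0.44.
%OS = 100·exp(−πζ/√(1−ζ²)) = 21.5%.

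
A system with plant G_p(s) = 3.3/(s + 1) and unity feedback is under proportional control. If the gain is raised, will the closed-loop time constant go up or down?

The closed-loop bandwidth 1+K_p·3.3 grows with K_p, so τ shrinks.

decrease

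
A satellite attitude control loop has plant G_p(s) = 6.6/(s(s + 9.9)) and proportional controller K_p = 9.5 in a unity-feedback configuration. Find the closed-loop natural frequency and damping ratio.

1 + K_p·G_p(s) = 0 gives s² + 9.9s + 62.7 = 0.
So ω_n² = 62.7 ⇒ ω_n = 7.918 rad/s, and ζ = 9.9/(2ω_n) = 0.625.

ω_n = 7.92 rad/s, ζ = 0.625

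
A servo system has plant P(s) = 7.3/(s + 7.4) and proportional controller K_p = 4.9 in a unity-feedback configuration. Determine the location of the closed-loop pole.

s = -43.17

Closed-loop transfer function: T(s) = K_p·P(s)/(1 + K_p·P(s)) = 35.77/(s + 7.4 + 35.77) = 35.77/(s + 43.17).
The closed-loop pole is at s = −43.17.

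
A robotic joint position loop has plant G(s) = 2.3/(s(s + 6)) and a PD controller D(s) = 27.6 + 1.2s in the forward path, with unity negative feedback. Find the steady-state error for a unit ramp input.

0.0945

The loop has one pole at the origin (type 1). Velocity error constant K_v = lim_{s→0} s·D(s)G(s) = 27.6·2.3/6 = 10.58.
Steady-state error to a unit ramp: e_ss = 1/K_v = 0.0945.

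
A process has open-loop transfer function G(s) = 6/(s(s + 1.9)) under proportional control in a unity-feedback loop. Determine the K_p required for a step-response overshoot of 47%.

From %OS = 100·exp(−πζ/√(1−ζ²)) = 47%, ζ = −ln(0.47)/√(π²+ln²(0.47)) = 0.2337.
Characteristic equation s² + 1.9s + 6K_p = 0 gives ζ = 1.9/(2√(6K_p)).
Setting ζ = 0.2337: √(6K_p) = 1.9/(2·0.2337) = 4.065, so K_p = 16.53/6 = 2.75.

K_p = 2.75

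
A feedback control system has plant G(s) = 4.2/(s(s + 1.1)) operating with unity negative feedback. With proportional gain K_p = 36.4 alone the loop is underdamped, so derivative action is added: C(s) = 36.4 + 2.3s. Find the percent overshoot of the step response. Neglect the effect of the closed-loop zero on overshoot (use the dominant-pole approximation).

Forward path: (36.4 + 2.3s)·4.2/(s(s+1.1)). The closed-loop characteristic equation is s² + (1.1 + 4.2·2.3)s + 4.2·36.4 = 0.
That is s² + 10.76s + 152.9 = 0, so ω_n = 12.36 rad/s and ζ = 10.76/(2·12.36) = 0.4351.
%OS = 100·exp(−πζ/√(1−ζ²)) = 21.9%.

21.9%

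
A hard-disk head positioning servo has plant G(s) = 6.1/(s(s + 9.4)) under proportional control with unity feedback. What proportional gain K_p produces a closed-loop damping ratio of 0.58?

K_p = 10.8

Closed-loop characteristic equation: s² + 9.4s + K_p·6.1 = 0.
So ω_n = √(6.1K_p) and 2ζω_n = 9.4, giving ζ = 9.4/(2√(6.1K_p)).
Setting ζ = 0.58: √(6.1K_p) = 9.4/(2·0.58) = 8.103, so K_p = 65.67/6.1 = 10.8.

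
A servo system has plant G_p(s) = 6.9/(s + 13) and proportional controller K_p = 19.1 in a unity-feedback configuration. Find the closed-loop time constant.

Closed-loop transfer function: T(s) = K_p·G_p(s)/(1 + K_p·G_p(s)) = 131.8/(s + 13 + 131.8) = 131.8/(s + 144.8).
Time constant τ = 1/144.8 = 0.00691 s.

τ = 0.00691 s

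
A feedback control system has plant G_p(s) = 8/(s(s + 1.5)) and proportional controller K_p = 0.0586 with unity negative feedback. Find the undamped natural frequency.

1 + K_p·G_p(s) = 0 gives s² + 1.5s + 0.4688 = 0.
Matching s² + 2ζω_n s + ω_n²: ω_n = √0.4688 = 0.6847 rad/s and 2ζω_n = 1.5, so ζ = 1.5/(2·0.6847) = 1.1.

ω_n = 0.685 rad/s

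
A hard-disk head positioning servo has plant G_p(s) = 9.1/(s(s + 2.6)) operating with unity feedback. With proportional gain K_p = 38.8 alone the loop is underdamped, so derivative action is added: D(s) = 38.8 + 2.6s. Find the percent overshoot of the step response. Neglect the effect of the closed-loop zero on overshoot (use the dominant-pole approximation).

Forward path: (38.8 + 2.6s)·9.1/(s(s+2.6)). The closed-loop characteristic equation is s² + (2.6 + 9.1·2.6)s + 9.1·38.8 = 0.
That is s² + 26.26s + 353.1 = 0, so ω_n = 18.79 rad/s and ζ = 26.26/(2·18.79) = 0.6988.
%OS = 100·exp(−πζ/√(1−ζ²)) = 4.65%.

4.65%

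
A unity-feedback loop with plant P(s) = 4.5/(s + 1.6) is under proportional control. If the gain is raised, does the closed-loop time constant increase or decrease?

decrease

The closed-loop bandwidth 1.6+K_p·4.5 grows with K_p, so τ shrinks.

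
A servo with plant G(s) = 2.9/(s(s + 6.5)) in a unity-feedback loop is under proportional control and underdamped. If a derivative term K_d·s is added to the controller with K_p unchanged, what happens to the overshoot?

decrease

The derivative term adds K·K_d to the s-coefficient of the characteristic equation, raising 2ζω_n while ω_n is unchanged; ζ increases, so overshoot decreases.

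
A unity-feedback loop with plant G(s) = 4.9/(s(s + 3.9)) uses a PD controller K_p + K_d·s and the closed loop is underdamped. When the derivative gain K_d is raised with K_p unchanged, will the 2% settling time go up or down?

decrease

Characteristic equation s² + (3.9 + 4.9K_d)s + 4.9K_p = 0: raising K_d increases ζω_n = (3.9+4.9K_d)/2 while the loop stays underdamped, so T_s ≈ 4/(ζω_n) decreases.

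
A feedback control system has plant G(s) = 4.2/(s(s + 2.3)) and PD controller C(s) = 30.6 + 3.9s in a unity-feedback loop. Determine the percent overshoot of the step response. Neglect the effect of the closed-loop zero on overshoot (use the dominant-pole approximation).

1.04%

Forward path: (30.6 + 3.9s)·4.2/(s(s+2.3)). The closed-loop characteristic equation is s² + (2.3 + 4.2·3.9)s + 4.2·30.6 = 0.
That is s² + 18.68s + 128.5 = 0, so ω_n = 11.34 rad/s and ζ = 18.68/(2·11.34) = 0.8239.
%OS = 100·exp(−πζ/√(1−ζ²)) = 1.04%.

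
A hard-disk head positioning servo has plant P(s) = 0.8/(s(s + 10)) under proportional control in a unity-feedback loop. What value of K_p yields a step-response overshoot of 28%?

From %OS = 100·exp(−πζ/√(1−ζ²)) = 28%, ζ = −ln(0.28)/√(π²+ln²(0.28)) = 0.3755.
Characteristic equation s² + 10s + 0.8K_p = 0 gives ζ = 10/(2√(0.8K_p)).
Setting ζ = 0.3755: √(0.8K_p) = 10/(2·0.3755) = 13.31, so K_p = 177.3/0.8 = 222.

K_p = 222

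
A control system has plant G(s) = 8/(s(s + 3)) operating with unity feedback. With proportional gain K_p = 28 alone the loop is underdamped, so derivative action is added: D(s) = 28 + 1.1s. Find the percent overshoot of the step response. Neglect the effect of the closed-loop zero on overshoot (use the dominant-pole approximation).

Forward path: (28 + 1.1s)·8/(s(s+3)). The closed-loop characteristic equation is s² + (3 + 8·1.1)s + 8·28 = 0.
That is s² + 11.8s + 224 = 0, so ω_n = 14.97 rad/s and ζ = 11.8/(2·14.97) = 0.3942.
%OS = 100·exp(−πζ/√(1−ζ²)) = 26%.

26%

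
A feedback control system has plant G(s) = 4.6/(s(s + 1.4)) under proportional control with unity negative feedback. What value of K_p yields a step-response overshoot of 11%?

K_p = 0.322

From %OS = 100·exp(−πζ/√(1−ζ²)) = 11%, ζ = −ln(0.11)/√(π²+ln²(0.11)) = 0.5749.
Characteristic equation s² + 1.4s + 4.6K_p = 0 gives ζ = 1.4/(2√(4.6K_p)).
Setting ζ = 0.5749: √(4.6K_p) = 1.4/(2·0.5749) = 1.218, so K_p = 1.483/4.6 = 0.322.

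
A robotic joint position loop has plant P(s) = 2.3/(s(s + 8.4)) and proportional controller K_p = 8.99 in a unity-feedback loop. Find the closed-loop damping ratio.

ζ = 0.924

1 + K_p·P(s) = 0 gives s² + 8.4s + 20.68 = 0.
So ω_n² = 20.68 ⇒ ω_n = 4.547 rad/s, and ζ = 8.4/(2ω_n) = 0.924.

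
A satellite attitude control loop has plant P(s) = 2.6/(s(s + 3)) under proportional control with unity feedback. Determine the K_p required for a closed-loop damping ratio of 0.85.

K_p = 1.2

Closed-loop characteristic equation: s² + 3s + K_p·2.6 = 0.
So ω_n = √(2.6K_p) and 2ζω_n = 3, giving ζ = 3/(2√(2.6K_p)).
Setting ζ = 0.85: √(2.6K_p) = 3/(2·0.85) = 1.765, so K_p = 3.114/2.6 = 1.2.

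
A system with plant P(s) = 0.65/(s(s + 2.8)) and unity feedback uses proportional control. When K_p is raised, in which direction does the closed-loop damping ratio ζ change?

decrease

ζ = 2.8/(2√(0.65K_p)); increasing K_p raises the denominator, so ζ falls.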